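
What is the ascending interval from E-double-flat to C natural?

Counting letters E–F–G–A–B–C gives a sixth.
Ebb→C = 10 semitones, 1 wider than the major sixth (9), so augmented.

augmented sixth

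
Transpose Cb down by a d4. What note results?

G

A fourth below C lands on the letter G.
A diminished fourth spans 4 semitones, so Cb moves to pitch class 7. On the letter G that is G.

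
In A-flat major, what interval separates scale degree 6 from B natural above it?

Scale degree 6 of Ab major is F.
F up to B: letters F→B make it a fourth; 6 semitones makes it augmented.

augmented fourth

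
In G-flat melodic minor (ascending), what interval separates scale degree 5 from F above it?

Scale degree 5 of Gb melodic minor (ascending) is Db.
Db up to F: letters D→F make it a third; 4 semitones makes it major.

major third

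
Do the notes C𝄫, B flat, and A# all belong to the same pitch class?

Yes

Cbb is pitch class 10; Bb is pitch class 10; A# is pitch class 10.
All spellings map to pitch class 10, so they are enharmonically equivalent.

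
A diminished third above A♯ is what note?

C

A up a major third is C#, so the target letter is C.
From A#, a diminished third is 2 semitones up: C.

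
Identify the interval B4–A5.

The letter names run B→A, a span of 6 letter steps, so the interval is some kind of seventh.
B to A is 10 semitones. A major seventh is 11, so 10 makes it minor.

minor seventh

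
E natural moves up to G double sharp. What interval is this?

augmented third

Counting letters E–F–G gives a third.
E→G## = 5 semitones, 1 wider than the major third (4), so augmented.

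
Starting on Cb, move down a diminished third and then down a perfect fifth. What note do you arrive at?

A diminished third down from Cb is A (letter A, 2 semitones down).
A perfect fifth down from A is D (letter D, 7 semitones down).

D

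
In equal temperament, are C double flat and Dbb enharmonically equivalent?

No

Cbb is pitch class 10; Dbb is pitch class 0.
The pitch classes differ (10 vs. 0), so they are not enharmonic equivalents.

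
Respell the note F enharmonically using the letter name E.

E#

Plain E sits 1 semitone below F, so on the letter E the same pitch needs a sharp: E#.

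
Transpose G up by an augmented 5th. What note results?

D#

A fifth above G lands on the letter D.
An augmented fifth spans 8 semitones, so G moves to pitch class 3. On the letter D that is D#.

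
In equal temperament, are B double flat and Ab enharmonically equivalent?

No

Bbb is pitch class 9; Ab is pitch class 8.
The pitch classes differ (9 vs. 8), so they are not enharmonic equivalents.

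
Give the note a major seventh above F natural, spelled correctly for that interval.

F up a major seventh is E, so the target letter is E.
From F, a major seventh is 11 semitones up: E.

E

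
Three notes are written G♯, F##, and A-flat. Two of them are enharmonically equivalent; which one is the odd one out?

In 12-tone equal temperament, enharmonic equivalents share a pitch class. G# is pitch class 8; F## is pitch class 7; Ab is pitch class 8.
G# and Ab share pitch class 8, while F## is pitch class 7.

F##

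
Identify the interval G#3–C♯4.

The letter names run G→C, a span of 3 letter steps, so the interval is some kind of fourth.
G# to C# is 5 semitones. A perfect fourth is 5, so 5 makes it perfect.

perfect fourth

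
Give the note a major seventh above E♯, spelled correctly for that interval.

D##

E up a major seventh is D#, so the target letter is D.
From E#, a major seventh is 11 semitones up: D##.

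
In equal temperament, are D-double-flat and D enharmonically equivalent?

Dbb is pitch class 0; D is pitch class 2.
The pitch classes differ (0 vs. 2), so they are not enharmonic equivalents.

No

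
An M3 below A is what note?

F

A down a major third is F, so the target letter is F.
From A, a major third is 4 semitones down: F.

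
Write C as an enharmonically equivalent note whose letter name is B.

B#

C is pitch class 0. The letter B alone is pitch class 11.
To reach pitch class 0 from B requires an offset of +1 semitone, i.e. sharp: B#.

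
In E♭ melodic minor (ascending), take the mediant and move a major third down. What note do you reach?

Ebb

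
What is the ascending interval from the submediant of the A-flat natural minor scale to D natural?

augmented sixth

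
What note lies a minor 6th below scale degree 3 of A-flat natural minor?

Eb

Scale degree 3 of Ab natural minor is Cb.
A minor sixth (8 semitones) below Cb lands on the letter E, giving Eb.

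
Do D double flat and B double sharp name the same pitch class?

Dbb is pitch class 0; B## is pitch class 1.
The pitch classes differ (0 vs. 1), so they are not enharmonic equivalents.

No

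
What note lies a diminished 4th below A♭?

E

A fourth below A lands on the letter E.
A diminished fourth spans 4 semitones, so Ab moves to pitch class 4. On the letter E that is E.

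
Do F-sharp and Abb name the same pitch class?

No

F# is pitch class 6; Abb is pitch class 7.
The pitch classes differ (6 vs. 7), so they are not enharmonic equivalents.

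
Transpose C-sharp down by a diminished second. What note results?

A second below C lands on the letter B.
A diminished second spans 0 semitones, so C# moves to pitch class 1. On the letter B that is B##.

B##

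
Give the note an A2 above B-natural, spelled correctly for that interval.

B up a major second is C#, so the target letter is C.
From B, an augmented second is 3 semitones up: C##.

C##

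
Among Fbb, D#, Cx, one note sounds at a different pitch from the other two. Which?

In 12-tone equal temperament, enharmonic equivalents share a pitch class. Fbb is pitch class 3; D# is pitch class 3; C## is pitch class 2.
Fbb and D# share pitch class 3, while C## is pitch class 2.

C##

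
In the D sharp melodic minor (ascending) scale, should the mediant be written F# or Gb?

Each scale degree takes a distinct letter name. Degree 3 of a scale on D must use the letter F.
F# and Gb are enharmonically the same pitch, but only F# uses the letter F, so it is the correct spelling here.

F#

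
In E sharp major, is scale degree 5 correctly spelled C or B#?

B#

Each scale degree takes a distinct letter name. Degree 5 of a scale on E must use the letter B.
B# and C are enharmonically the same pitch, but only B# uses the letter B, so it is the correct spelling here.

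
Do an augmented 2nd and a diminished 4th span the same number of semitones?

No

An augmented second spans 3 semitones; a diminished fourth spans 4.
The spans differ, so they are not enharmonic equivalents.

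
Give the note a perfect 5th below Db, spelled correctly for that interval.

D down a perfect fifth is G, so the target letter is G.
From Db, a perfect fifth is 7 semitones down: Gb.

Gb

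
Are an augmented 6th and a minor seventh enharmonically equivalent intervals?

Yes

An augmented sixth spans 10 semitones; a minor seventh spans 10.
They are enharmonically equivalent.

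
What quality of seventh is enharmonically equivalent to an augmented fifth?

doubly diminished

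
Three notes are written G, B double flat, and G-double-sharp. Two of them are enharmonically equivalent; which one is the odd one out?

G

In 12-tone equal temperament, enharmonic equivalents share a pitch class. G is pitch class 7; Bbb is pitch class 9; G## is pitch class 9.
Bbb and G## share pitch class 9, while G is pitch class 7.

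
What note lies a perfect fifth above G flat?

G up a perfect fifth is D, so the target letter is D.
From Gb, a perfect fifth is 7 semitones up: Db.

Db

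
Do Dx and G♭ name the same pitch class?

Two spellings are enharmonically equivalent only if they share a pitch class.
Here D## → 4, Gb → 6; 4 ≠ 6, so they are not.

No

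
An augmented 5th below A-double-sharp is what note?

A down a perfect fifth is D, so the target letter is D.
From A##, an augmented fifth is 8 semitones down: D#.

D#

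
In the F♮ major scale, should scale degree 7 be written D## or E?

E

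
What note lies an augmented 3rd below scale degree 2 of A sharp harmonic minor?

Scale degree 2 of A# harmonic minor is B#.
An augmented third (5 semitones) below B# lands on the letter G, giving G.

G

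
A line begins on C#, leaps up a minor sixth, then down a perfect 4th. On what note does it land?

E

A minor sixth up from C# is A (letter A, 8 semitones up).
A perfect fourth down from A is E (letter E, 5 semitones down).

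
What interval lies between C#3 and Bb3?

diminished seventh

Counting letters C–D–E–F–G–A–B gives a seventh.
C#→Bb = 9 semitones, 2 narrower than the major seventh (11), so diminished.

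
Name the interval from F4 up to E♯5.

augmented seventh

Counting letters F–G–A–B–C–D–E gives a seventh.
F→E# = 12 semitones, 1 wider than the major seventh (11), so augmented.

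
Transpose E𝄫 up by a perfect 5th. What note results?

E up a perfect fifth is B, so the target letter is B.
From Ebb, a perfect fifth is 7 semitones up: Bbb.

Bbb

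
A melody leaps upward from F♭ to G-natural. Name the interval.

Counting letters F–G gives a second.
Fb→G = 3 semitones, 1 wider than the major second (2), so augmented.

augmented second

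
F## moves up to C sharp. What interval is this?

diminished fifth

The letter names run F→C, a span of 4 letter steps, so the interval is some kind of fifth.
F## to C# is 6 semitones. A perfect fifth is 7, so 6 makes it diminished.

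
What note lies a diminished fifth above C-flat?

Gbb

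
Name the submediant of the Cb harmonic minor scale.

Abb

Degree 6 takes the letter 5 steps above C, which is A.
In harmonic minor, degree 6 sits 8 semitones above the tonic. Cb + 8 semitones is pitch class 7, spelled on A as Abb.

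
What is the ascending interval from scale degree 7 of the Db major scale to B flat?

minor seventh

Scale degree 7 of Db major is C.
C up to Bb: letters C→B make it a seventh; 10 semitones makes it minor.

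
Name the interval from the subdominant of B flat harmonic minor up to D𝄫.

diminished seventh

The subdominant of Bb harmonic minor is Eb.
Eb up to Dbb: letters E→D make it a seventh; 9 semitones makes it diminished.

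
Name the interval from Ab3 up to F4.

Counting letters A–B–C–D–E–F gives a sixth.
Ab→F = 9 semitones, exactly the major sixth.

major sixth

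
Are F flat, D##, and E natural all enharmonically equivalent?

Yes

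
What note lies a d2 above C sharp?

Db

C up a major second is D, so the target letter is D.
From C#, a diminished second is 0 semitones up: Db.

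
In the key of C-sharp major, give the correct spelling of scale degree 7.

Degree 7 takes the letter 6 steps above C, which is B.
In major, degree 7 sits 11 semitones above the tonic. C# + 11 semitones is pitch class 0, spelled on B as B#.

B#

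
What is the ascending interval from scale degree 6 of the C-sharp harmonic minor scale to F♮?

Scale degree 6 of C# harmonic minor is A.
A up to F: letters A→F make it a sixth; 8 semitones makes it minor.

minor sixth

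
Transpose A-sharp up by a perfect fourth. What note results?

D#

A fourth above A lands on the letter D.
A perfect fourth spans 5 semitones, so A# moves to pitch class 3. On the letter D that is D#.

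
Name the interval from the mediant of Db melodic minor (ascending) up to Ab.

The mediant of Db melodic minor (ascending) is Fb.
Fb up to Ab: letters F→A make it a third; 4 semitones makes it major.

major third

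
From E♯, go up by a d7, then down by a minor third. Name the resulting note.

A diminished seventh up from E# is D (letter D, 9 semitones up).
A minor third down from D is B (letter B, 3 semitones down).

B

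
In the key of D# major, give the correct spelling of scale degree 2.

The D# major scale runs D# E# F## G# A# B# C##.
Degree 2 is E#.

E#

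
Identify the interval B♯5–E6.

diminished fourth

Counting letters B–C–D–E gives a fourth.
B#→E = 4 semitones, 1 narrower than the perfect fourth (5), so diminished.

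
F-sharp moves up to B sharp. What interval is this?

Counting letters F–G–A–B gives a fourth.
F#→B# = 6 semitones, 1 wider than the perfect fourth (5), so augmented.

augmented fourth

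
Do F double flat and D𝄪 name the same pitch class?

Two spellings are enharmonically equivalent only if they share a pitch class.
Here Fbb → 3, D## → 4; 3 ≠ 4, so they are not.

No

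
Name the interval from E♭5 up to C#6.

The letter names run E→C, a span of 5 letter steps, so the interval is some kind of sixth.
Eb to C# is 10 semitones. A major sixth is 9, so 10 makes it augmented.

augmented sixth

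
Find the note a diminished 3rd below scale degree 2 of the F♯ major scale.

E##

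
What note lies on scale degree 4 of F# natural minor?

B

Degree 4 takes the letter 3 steps above F, which is B.
In natural minor, degree 4 sits 5 semitones above the tonic. F# + 5 semitones is pitch class 11, spelled on B as B.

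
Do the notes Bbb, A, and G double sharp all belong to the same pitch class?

Yes

Bbb = pitch class 9 and A = pitch class 9 and G## = pitch class 9 — the same pitch class, so they are enharmonic equivalents.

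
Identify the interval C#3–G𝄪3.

augmented fifth

The letter names run C→G, a span of 4 letter steps, so the interval is some kind of fifth.
C# to G## is 8 semitones. A perfect fifth is 7, so 8 makes it augmented.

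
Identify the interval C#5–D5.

minor second

The letter names run C→D, a span of 1 letter step, so the interval is some kind of second.
C# to D is 1 semitone. A major second is 2, so 1 makes it minor.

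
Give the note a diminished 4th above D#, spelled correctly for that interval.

A fourth above D lands on the letter G.
A diminished fourth spans 4 semitones, so D# moves to pitch class 7. On the letter G that is G.

G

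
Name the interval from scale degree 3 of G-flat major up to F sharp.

augmented fifth

Scale degree 3 of Gb major is Bb.
Bb up to F#: letters B→F make it a fifth; 8 semitones makes it augmented.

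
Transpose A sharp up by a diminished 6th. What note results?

A up a major sixth is F#, so the target letter is F.
From A#, a diminished sixth is 7 semitones up: F.

F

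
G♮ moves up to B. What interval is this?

The letter names run G→B, a span of 2 letter steps, so the interval is some kind of third.
G to B is 4 semitones. A major third is 4, so 4 makes it major.

major third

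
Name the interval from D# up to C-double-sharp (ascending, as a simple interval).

Counting letters D–E–F–G–A–B–C gives a seventh.
D#→C## = 11 semitones, exactly the major seventh.

major seventh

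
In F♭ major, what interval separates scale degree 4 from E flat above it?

augmented fourth

Scale degree 4 of Fb major is Bbb.
Bbb up to Eb: letters B→E make it a fourth; 6 semitones makes it augmented.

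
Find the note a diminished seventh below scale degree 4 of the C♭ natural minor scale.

G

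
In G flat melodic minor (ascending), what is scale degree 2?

Ab

Degree 2 takes the letter 1 step above G, which is A.
In melodic minor (ascending), degree 2 sits 2 semitones above the tonic. Gb + 2 semitones is pitch class 8, spelled on A as Ab.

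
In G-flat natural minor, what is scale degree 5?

Db

The Gb natural minor scale runs Gb Ab Bbb Cb Db Ebb Fb.
Degree 5 is Db.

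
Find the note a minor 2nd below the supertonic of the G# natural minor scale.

G##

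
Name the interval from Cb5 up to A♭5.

major sixth

The letter names run C→A, a span of 5 letter steps, so the interval is some kind of sixth.
Cb to Ab is 9 semitones. A major sixth is 9, so 9 makes it major.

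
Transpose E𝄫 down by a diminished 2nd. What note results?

D

A second below E lands on the letter D.
A diminished second spans 0 semitones, so Ebb moves to pitch class 2. On the letter D that is D.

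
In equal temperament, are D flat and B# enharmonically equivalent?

No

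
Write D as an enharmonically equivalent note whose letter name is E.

Ebb

Plain E sits 2 semitones above D, so on the letter E the same pitch needs a double flat: Ebb.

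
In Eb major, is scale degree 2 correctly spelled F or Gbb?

Each scale degree takes a distinct letter name. Degree 2 of a scale on E must use the letter F.
F and Gbb are enharmonically the same pitch, but only F uses the letter F, so it is the correct spelling here.

F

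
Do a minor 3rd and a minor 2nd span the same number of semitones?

No

A minor third spans 3 semitones; a minor second spans 1.
The spans differ, so they are not enharmonic equivalents.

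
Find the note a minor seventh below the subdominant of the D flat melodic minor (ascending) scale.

Ab

The subdominant of Db melodic minor (ascending) is Gb.
A minor seventh (10 semitones) below Gb lands on the letter A, giving Ab.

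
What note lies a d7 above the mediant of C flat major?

The mediant of Cb major is Eb.
A diminished seventh (9 semitones) above Eb lands on the letter D, giving Dbb.

Dbb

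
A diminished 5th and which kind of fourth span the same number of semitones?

augmented

A diminished fifth spans 6 semitones.
A fourth spanning 6 semitones is augmented (the perfect fourth is 5).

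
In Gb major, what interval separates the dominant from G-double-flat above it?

diminished fourth

The dominant of Gb major is Db.
Db up to Gbb: letters D→G make it a fourth; 4 semitones makes it diminished.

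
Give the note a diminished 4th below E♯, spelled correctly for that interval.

B##

A fourth below E lands on the letter B.
A diminished fourth spans 4 semitones, so E# moves to pitch class 1. On the letter B that is B##.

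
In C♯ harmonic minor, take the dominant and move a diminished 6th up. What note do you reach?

Eb

The dominant of C# harmonic minor is G#.
A diminished sixth (7 semitones) above G# lands on the letter E, giving Eb.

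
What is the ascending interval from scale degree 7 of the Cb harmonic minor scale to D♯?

Scale degree 7 of Cb harmonic minor is Bb.
Bb up to D#: letters B→D make it a third; 5 semitones makes it augmented.

augmented third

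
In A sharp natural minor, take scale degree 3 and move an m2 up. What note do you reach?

Scale degree 3 of A# natural minor is C#.
A minor second (1 semitone) above C# lands on the letter D, giving D.

D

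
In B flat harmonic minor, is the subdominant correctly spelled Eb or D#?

Eb

Each scale degree takes a distinct letter name. Degree 4 of a scale on B must use the letter E.
Eb and D# are enharmonically the same pitch, but only Eb uses the letter E, so it is the correct spelling here.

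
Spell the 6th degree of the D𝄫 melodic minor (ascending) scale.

Bbb

The Dbb melodic minor (ascending) scale runs Dbb Ebb Fbb Gbb Abb Bbb Cb.
Degree 6 is Bbb.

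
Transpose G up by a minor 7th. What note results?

G up a major seventh is F#, so the target letter is F.
From G, a minor seventh is 10 semitones up: F.

F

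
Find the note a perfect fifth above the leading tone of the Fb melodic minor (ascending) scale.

The leading tone of Fb melodic minor (ascending) is Eb.
A perfect fifth (7 semitones) above Eb lands on the letter B, giving Bb.

Bb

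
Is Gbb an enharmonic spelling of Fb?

No

Gbb is pitch class 5; Fb is pitch class 4.
The pitch classes differ (5 vs. 4), so they are not enharmonic equivalents.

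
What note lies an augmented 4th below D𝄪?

A#

D down a perfect fourth is A, so the target letter is A.
From D##, an augmented fourth is 6 semitones down: A#.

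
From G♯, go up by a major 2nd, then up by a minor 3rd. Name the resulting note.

C#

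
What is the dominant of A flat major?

Eb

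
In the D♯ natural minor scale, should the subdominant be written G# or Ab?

Each scale degree takes a distinct letter name. Degree 4 of a scale on D must use the letter G.
G# and Ab are enharmonically the same pitch, but only G# uses the letter G, so it is the correct spelling here.

G#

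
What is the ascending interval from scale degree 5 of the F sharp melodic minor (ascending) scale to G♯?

perfect fifth

Scale degree 5 of F# melodic minor (ascending) is C#.
C# up to G#: letters C→G make it a fifth; 7 semitones makes it perfect.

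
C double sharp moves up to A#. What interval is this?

minor sixth

Counting letters C–D–E–F–G–A gives a sixth.
C##→A# = 8 semitones, 1 narrower than the major sixth (9), so minor.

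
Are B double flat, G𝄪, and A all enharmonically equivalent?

Yes

Bbb = pitch class 9 and G## = pitch class 9 and A = pitch class 9 — the same pitch class, so they are enharmonic equivalents.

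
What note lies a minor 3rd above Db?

A third above D lands on the letter F.
A minor third spans 3 semitones, so Db moves to pitch class 4. On the letter F that is Fb.

Fb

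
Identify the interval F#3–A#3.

major third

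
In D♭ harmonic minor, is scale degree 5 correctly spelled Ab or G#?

Each scale degree takes a distinct letter name. Degree 5 of a scale on D must use the letter A.
Ab and G# are enharmonically the same pitch, but only Ab uses the letter A, so it is the correct spelling here.

Ab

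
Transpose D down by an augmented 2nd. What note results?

Cb

D down a major second is C, so the target letter is C.
From D, an augmented second is 3 semitones down: Cb.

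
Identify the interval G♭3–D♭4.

perfect fifth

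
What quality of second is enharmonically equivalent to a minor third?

augmented

A minor third spans 3 semitones.
A second spanning 3 semitones is augmented (the major second is 2).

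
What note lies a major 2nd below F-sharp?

E

F down a major second is Eb, so the target letter is E.
From F#, a major second is 2 semitones down: E.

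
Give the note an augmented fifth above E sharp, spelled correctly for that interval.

B##

E up a perfect fifth is B, so the target letter is B.
From E#, an augmented fifth is 8 semitones up: B##.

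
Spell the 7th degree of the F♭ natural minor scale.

Degree 7 takes the letter 6 steps above F, which is E.
In natural minor, degree 7 sits 10 semitones above the tonic. Fb + 10 semitones is pitch class 2, spelled on E as Ebb.

Ebb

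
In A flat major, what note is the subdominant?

Degree 4 takes the letter 3 steps above A, which is D.
In major, degree 4 sits 5 semitones above the tonic. Ab + 5 semitones is pitch class 1, spelled on D as Db.

Db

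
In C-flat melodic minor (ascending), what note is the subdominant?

The Cb melodic minor (ascending) scale runs Cb Db Ebb Fb Gb Ab Bb.
Degree 4 is Fb.

Fb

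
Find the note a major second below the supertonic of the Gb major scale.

The supertonic of Gb major is Ab.
A major second (2 semitones) below Ab lands on the letter G, giving Gb.

Gb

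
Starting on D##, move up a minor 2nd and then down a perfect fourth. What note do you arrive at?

A minor second up from D## is E# (letter E, 1 semitone up).
A perfect fourth down from E# is B# (letter B, 5 semitones down).

B#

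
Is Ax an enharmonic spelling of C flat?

A## = pitch class 11 and Cb = pitch class 11 — the same pitch class, so they are enharmonic equivalents.

Yes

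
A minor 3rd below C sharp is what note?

A third below C lands on the letter A.
A minor third spans 3 semitones, so C# moves to pitch class 10. On the letter A that is A#.

A#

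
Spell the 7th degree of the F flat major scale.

Degree 7 takes the letter 6 steps above F, which is E.
In major, degree 7 sits 11 semitones above the tonic. Fb + 11 semitones is pitch class 3, spelled on E as Eb.

Eb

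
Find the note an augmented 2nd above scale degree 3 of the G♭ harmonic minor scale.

Scale degree 3 of Gb harmonic minor is Bbb.
An augmented second (3 semitones) above Bbb lands on the letter C, giving C.

C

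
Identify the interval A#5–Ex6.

augmented fifth

Counting letters A–B–C–D–E gives a fifth.
A#→E## = 8 semitones, 1 wider than the perfect fifth (7), so augmented.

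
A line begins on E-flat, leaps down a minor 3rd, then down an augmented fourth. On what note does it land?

Gb

A minor third down from Eb is C (letter C, 3 semitones down).
An augmented fourth down from C is Gb (letter G, 6 semitones down).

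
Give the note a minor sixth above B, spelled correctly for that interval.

G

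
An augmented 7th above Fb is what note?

E

F up a major seventh is E, so the target letter is E.
From Fb, an augmented seventh is 12 semitones up: E.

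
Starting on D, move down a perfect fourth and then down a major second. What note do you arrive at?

A perfect fourth down from D is A (letter A, 5 semitones down).
A major second down from A is G (letter G, 2 semitones down).

G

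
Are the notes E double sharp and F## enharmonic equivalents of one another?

No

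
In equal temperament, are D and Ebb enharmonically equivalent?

D = pitch class 2 and Ebb = pitch class 2 — the same pitch class, so they are enharmonic equivalents.

Yes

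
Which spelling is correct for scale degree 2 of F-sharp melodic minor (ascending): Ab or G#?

Each scale degree takes a distinct letter name. Degree 2 of a scale on F must use the letter G.
G# and Ab are enharmonically the same pitch, but only G# uses the letter G, so it is the correct spelling here.

G#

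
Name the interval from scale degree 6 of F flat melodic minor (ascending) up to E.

augmented second

Scale degree 6 of Fb melodic minor (ascending) is Db.
Db up to E: letters D→E make it a second; 3 semitones makes it augmented.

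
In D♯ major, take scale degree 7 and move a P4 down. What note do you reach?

G##

Scale degree 7 of D# major is C##.
A perfect fourth (5 semitones) below C## lands on the letter G, giving G##.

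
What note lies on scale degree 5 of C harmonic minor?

Degree 5 takes the letter 4 steps above C, which is G.
In harmonic minor, degree 5 sits 7 semitones above the tonic. C + 7 semitones is pitch class 7, spelled on G as G.

G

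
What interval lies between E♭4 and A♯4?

doubly augmented fourth

The letter names run E→A, a span of 3 letter steps, so the interval is some kind of fourth.
Eb to A# is 7 semitones. A perfect fourth is 5, so 7 makes it doubly augmented.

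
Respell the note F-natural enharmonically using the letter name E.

F is pitch class 5. The letter E alone is pitch class 4.
To reach pitch class 5 from E requires an offset of +1 semitone, i.e. sharp: E#.

E#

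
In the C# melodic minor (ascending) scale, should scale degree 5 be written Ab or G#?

G#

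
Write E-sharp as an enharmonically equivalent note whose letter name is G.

Plain G sits 2 semitones above E#, so on the letter G the same pitch needs a double flat: Gbb.

Gbb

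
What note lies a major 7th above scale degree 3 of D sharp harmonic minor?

E#

Scale degree 3 of D# harmonic minor is F#.
A major seventh (11 semitones) above F# lands on the letter E, giving E#.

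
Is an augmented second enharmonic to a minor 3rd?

Yes

An augmented second spans 3 semitones; a minor third spans 3.
They are enharmonically equivalent.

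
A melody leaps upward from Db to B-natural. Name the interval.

The letter names run D→B, a span of 5 letter steps, so the interval is some kind of sixth.
Db to B is 10 semitones. A major sixth is 9, so 10 makes it augmented.

augmented sixth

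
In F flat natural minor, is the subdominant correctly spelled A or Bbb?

Bbb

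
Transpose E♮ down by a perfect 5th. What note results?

A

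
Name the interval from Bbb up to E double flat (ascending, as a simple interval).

perfect fourth

The letter names run B→E, a span of 3 letter steps, so the interval is some kind of fourth.
Bbb to Ebb is 5 semitones. A perfect fourth is 5, so 5 makes it perfect.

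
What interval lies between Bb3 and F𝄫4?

doubly diminished fifth

The letter names run B→F, a span of 4 letter steps, so the interval is some kind of fifth.
Bb to Fbb is 5 semitones. A perfect fifth is 7, so 5 makes it doubly diminished.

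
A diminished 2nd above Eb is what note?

Fbb

A second above E lands on the letter F.
A diminished second spans 0 semitones, so Eb moves to pitch class 3. On the letter F that is Fbb.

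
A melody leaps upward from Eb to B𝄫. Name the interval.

diminished fifth

The letter names run E→B, a span of 4 letter steps, so the interval is some kind of fifth.
Eb to Bbb is 6 semitones. A perfect fifth is 7, so 6 makes it diminished.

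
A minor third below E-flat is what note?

A third below E lands on the letter C.
A minor third spans 3 semitones, so Eb moves to pitch class 0. On the letter C that is C.

C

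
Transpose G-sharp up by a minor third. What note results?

B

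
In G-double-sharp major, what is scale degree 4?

Degree 4 takes the letter 3 steps above G, which is C.
In major, degree 4 sits 5 semitones above the tonic. G## + 5 semitones is pitch class 2, spelled on C as C##.

C##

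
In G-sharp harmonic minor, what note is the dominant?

Degree 5 takes the letter 4 steps above G, which is D.
In harmonic minor, degree 5 sits 7 semitones above the tonic. G# + 7 semitones is pitch class 3, spelled on D as D#.

D#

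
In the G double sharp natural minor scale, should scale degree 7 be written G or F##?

F##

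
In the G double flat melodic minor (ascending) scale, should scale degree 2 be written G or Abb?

Each scale degree takes a distinct letter name. Degree 2 of a scale on G must use the letter A.
Abb and G are enharmonically the same pitch, but only Abb uses the letter A, so it is the correct spelling here.

Abb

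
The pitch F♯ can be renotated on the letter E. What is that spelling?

E##

Plain E sits 2 semitones below F#, so on the letter E the same pitch needs a double sharp: E##.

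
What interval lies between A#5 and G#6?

minor seventh

The letter names run A→G, a span of 6 letter steps, so the interval is some kind of seventh.
A# to G# is 10 semitones. A major seventh is 11, so 10 makes it minor.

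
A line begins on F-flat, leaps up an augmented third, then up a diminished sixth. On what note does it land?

An augmented third up from Fb is A (letter A, 5 semitones up).
A diminished sixth up from A is Fb (letter F, 7 semitones up).

Fb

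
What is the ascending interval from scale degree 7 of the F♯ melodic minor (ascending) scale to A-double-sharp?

Scale degree 7 of F# melodic minor (ascending) is E#.
E# up to A##: letters E→A make it a fourth; 6 semitones makes it augmented.

augmented fourth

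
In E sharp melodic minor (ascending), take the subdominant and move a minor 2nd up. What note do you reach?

B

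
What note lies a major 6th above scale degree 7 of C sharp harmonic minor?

G##

Scale degree 7 of C# harmonic minor is B#.
A major sixth (9 semitones) above B# lands on the letter G, giving G##.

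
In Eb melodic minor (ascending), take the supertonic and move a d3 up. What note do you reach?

Abb

The supertonic of Eb melodic minor (ascending) is F.
A diminished third (2 semitones) above F lands on the letter A, giving Abb.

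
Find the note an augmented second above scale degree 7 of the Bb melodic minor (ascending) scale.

B#

Scale degree 7 of Bb melodic minor (ascending) is A.
An augmented second (3 semitones) above A lands on the letter B, giving B#.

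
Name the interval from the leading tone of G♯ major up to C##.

perfect fifth

The leading tone of G# major is F##.
F## up to C##: letters F→C make it a fifth; 7 semitones makes it perfect.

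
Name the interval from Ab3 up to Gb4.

minor seventh

The letter names run A→G, a span of 6 letter steps, so the interval is some kind of seventh.
Ab to Gb is 10 semitones. A major seventh is 11, so 10 makes it minor.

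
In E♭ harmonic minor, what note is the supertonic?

The Eb harmonic minor scale runs Eb F Gb Ab Bb Cb D.
Degree 2 is F.

F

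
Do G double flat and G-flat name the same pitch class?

No

Gbb is pitch class 5; Gb is pitch class 6.
The pitch classes differ (5 vs. 6), so they are not enharmonic equivalents.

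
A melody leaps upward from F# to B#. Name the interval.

augmented fourth

Counting letters F–G–A–B gives a fourth.
F#→B# = 6 semitones, 1 wider than the perfect fourth (5), so augmented.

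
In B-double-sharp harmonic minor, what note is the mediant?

D##

Degree 3 takes the letter 2 steps above B, which is D.
In harmonic minor, degree 3 sits 3 semitones above the tonic. B## + 3 semitones is pitch class 4, spelled on D as D##.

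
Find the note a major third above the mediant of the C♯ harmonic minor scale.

The mediant of C# harmonic minor is E.
A major third (4 semitones) above E lands on the letter G, giving G#.

G#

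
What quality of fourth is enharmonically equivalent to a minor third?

doubly diminished

A minor third spans 3 semitones.
A fourth spanning 3 semitones is doubly diminished (the perfect fourth is 5).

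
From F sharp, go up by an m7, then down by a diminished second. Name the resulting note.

D##

A minor seventh up from F# is E (letter E, 10 semitones up).
A diminished second down from E is D## (letter D, 0 semitones down).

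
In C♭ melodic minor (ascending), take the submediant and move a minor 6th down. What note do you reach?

C

The submediant of Cb melodic minor (ascending) is Ab.
A minor sixth (8 semitones) below Ab lands on the letter C, giving C.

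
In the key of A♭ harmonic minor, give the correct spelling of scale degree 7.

G

Degree 7 takes the letter 6 steps above A, which is G.
In harmonic minor, degree 7 sits 11 semitones above the tonic. Ab + 11 semitones is pitch class 7, spelled on G as G.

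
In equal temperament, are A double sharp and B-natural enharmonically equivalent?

Yes

A## is pitch class 11; B is pitch class 11.
All spellings map to pitch class 11, so they are enharmonically equivalent.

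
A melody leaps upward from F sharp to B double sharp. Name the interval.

Counting letters F–G–A–B gives a fourth.
F#→B## = 7 semitones, 2 wider than the perfect fourth (5), so doubly augmented.

doubly augmented fourth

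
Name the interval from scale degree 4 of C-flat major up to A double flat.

minor third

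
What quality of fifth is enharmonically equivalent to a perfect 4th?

doubly diminished

A perfect fourth spans 5 semitones.
A fifth spanning 5 semitones is doubly diminished (the perfect fifth is 7).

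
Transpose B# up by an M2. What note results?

A second above B lands on the letter C.
A major second spans 2 semitones, so B# moves to pitch class 2. On the letter C that is C##.

C##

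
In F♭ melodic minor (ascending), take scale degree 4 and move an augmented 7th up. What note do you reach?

Scale degree 4 of Fb melodic minor (ascending) is Bbb.
An augmented seventh (12 semitones) above Bbb lands on the letter A, giving A.

A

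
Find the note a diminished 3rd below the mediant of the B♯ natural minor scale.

The mediant of B# natural minor is D#.
A diminished third (2 semitones) below D# lands on the letter B, giving B##.

B##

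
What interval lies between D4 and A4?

Counting letters D–E–F–G–A gives a fifth.
D→A = 7 semitones, exactly the perfect fifth.

perfect fifth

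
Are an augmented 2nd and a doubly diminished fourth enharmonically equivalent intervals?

An augmented second spans 3 semitones; a doubly diminished fourth spans 3.
They are enharmonically equivalent.

Yes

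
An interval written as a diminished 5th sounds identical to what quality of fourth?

A diminished fifth spans 6 semitones.
A fourth spanning 6 semitones is augmented (the perfect fourth is 5).

augmented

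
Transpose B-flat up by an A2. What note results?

B up a major second is C#, so the target letter is C.
From Bb, an augmented second is 3 semitones up: C#.

C#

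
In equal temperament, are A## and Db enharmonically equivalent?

No

Two spellings are enharmonically equivalent only if they share a pitch class.
Here A## → 11, Db → 1; 1 ≠ 11, so they are not.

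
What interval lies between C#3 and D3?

The letter names run C→D, a span of 1 letter step, so the interval is some kind of second.
C# to D is 1 semitone. A major second is 2, so 1 makes it minor.

minor second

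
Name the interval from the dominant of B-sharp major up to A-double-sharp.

major third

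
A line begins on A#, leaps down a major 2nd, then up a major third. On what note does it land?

A major second down from A# is G# (letter G, 2 semitones down).
A major third up from G# is B# (letter B, 4 semitones up).

B#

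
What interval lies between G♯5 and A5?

Counting letters G–A gives a second.
G#→A = 1 semitone, 1 narrower than the major second (2), so minor.

minor second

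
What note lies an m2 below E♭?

E down a major second is D, so the target letter is D.
From Eb, a minor second is 1 semitone down: D.

D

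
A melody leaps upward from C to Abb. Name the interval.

Counting letters C–D–E–F–G–A gives a sixth.
C→Abb = 7 semitones, 2 narrower than the major sixth (9), so diminished.

diminished sixth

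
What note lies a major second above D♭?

A second above D lands on the letter E.
A major second spans 2 semitones, so Db moves to pitch class 3. On the letter E that is Eb.

Eb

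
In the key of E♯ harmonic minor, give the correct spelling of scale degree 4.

The E# harmonic minor scale runs E# F## G# A# B# C# D##.
Degree 4 is A#.

A#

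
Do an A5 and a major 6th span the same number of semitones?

An augmented fifth spans 8 semitones; a major sixth spans 9.
The spans differ, so they are not enharmonic equivalents.

No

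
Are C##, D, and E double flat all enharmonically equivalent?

Yes

C## = pitch class 2 and D = pitch class 2 and Ebb = pitch class 2 — the same pitch class, so they are enharmonic equivalents.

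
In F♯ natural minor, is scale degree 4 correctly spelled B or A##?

Each scale degree takes a distinct letter name. Degree 4 of a scale on F must use the letter B.
B and A## are enharmonically the same pitch, but only B uses the letter B, so it is the correct spelling here.

B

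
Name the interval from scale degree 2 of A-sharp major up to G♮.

Scale degree 2 of A# major is B#.
B# up to G: letters B→G make it a sixth; 7 semitones makes it diminished.

diminished sixth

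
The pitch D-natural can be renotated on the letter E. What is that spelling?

Plain E sits 2 semitones above D, so on the letter E the same pitch needs a double flat: Ebb.

Ebb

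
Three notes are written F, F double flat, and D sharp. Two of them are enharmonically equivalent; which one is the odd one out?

F

In 12-tone equal temperament, enharmonic equivalents share a pitch class. F is pitch class 5; Fbb is pitch class 3; D# is pitch class 3.
Fbb and D# share pitch class 3, while F is pitch class 5.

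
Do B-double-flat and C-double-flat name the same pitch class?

Bbb is pitch class 9; Cbb is pitch class 10.
The pitch classes differ (9 vs. 10), so they are not enharmonic equivalents.

No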